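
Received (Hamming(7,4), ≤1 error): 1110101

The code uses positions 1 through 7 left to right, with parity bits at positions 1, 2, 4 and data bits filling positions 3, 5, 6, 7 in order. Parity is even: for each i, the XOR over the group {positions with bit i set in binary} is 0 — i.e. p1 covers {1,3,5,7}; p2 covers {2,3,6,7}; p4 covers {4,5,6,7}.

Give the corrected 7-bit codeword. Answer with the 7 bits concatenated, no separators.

s1 (pos 1,3,5,7): 1⊕1⊕1⊕1 = 0
s2 (pos 2,3,6,7): 1⊕1⊕0⊕1 = 1
s4 (pos 4,5,6,7): 0⊕1⊕0⊕1 = 0
Syndrome s4…s1 = 010 → error at position 2.
Flip position 2: 1110101 → 1010101

1010101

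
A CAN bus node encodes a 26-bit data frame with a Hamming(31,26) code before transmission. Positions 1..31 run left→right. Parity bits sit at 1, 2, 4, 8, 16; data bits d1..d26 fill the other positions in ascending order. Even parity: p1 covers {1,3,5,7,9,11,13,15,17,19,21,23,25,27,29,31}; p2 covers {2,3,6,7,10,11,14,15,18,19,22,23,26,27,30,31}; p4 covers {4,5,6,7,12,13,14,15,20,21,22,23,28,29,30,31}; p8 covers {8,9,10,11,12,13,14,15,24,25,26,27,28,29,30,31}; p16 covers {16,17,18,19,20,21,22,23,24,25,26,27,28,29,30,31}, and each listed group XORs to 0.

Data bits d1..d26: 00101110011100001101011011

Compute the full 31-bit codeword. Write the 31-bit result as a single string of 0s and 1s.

Place data at non-parity positions: p1 p2 0 p4 0 1 0 p8 1 1 1 0 0 1 1 p16 1 0 0 0 0 1 1 0 1 0 1 1 0 1 1
p1 (pos 1,3,5,7,9,11,13,15,17,19,21,23,25,27,29,31): XOR of data positions = 0⊕0⊕0⊕1⊕1⊕0⊕1⊕1⊕0⊕0⊕1⊕1⊕1⊕0⊕1 = 0
p2 (pos 2,3,6,7,10,11,14,15,18,19,22,23,26,27,30,31): XOR of data positions = 0⊕1⊕0⊕1⊕1⊕1⊕1⊕0⊕0⊕1⊕1⊕0⊕1⊕1⊕1 = 0
p4 (pos 4,5,6,7,12,13,14,15,20,21,22,23,28,29,30,31): XOR of data positions = 0⊕1⊕0⊕0⊕0⊕1⊕1⊕0⊕0⊕1⊕1⊕1⊕0⊕1⊕1 = 0
p8 (pos 8,9,10,11,12,13,14,15,24,25,26,27,28,29,30,31): XOR of data positions = 1⊕1⊕1⊕0⊕0⊕1⊕1⊕0⊕1⊕0⊕1⊕1⊕0⊕1⊕1 = 0
p16 (pos 16,17,18,19,20,21,22,23,24,25,26,27,28,29,30,31): XOR of data positions = 1⊕0⊕0⊕0⊕0⊕1⊕1⊕0⊕1⊕0⊕1⊕1⊕0⊕1⊕1 = 0
Codeword: 0000010011100110100001101011011

0000010011100110100001101011011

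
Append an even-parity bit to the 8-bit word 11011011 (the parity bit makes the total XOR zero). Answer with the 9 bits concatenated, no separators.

XOR of the 8 data bits: 1⊕1⊕0⊕1⊕1⊕0⊕1⊕1 = 0
Parity bit = 0 (so all 9 bits XOR to 0).

110110110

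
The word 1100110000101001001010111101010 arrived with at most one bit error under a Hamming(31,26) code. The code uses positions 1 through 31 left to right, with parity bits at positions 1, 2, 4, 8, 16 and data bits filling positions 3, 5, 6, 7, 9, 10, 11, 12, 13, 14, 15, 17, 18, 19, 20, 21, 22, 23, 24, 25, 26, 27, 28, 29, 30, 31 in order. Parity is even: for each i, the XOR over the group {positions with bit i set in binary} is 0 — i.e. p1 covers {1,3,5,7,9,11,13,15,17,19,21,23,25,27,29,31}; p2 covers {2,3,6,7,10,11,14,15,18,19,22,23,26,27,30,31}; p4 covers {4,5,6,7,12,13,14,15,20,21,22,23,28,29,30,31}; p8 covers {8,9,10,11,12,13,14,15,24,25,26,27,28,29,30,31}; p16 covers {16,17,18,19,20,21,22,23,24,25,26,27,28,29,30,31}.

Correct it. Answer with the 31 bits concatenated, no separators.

s1 (pos 1,3,5,7,9,11,13,15,17,19,21,23,25,27,29,31): 1⊕0⊕1⊕0⊕0⊕1⊕1⊕0⊕0⊕1⊕1⊕1⊕1⊕0⊕0⊕0 = 0
s2 (pos 2,3,6,7,10,11,14,15,18,19,22,23,26,27,30,31): 1⊕0⊕1⊕0⊕0⊕1⊕0⊕0⊕0⊕1⊕0⊕1⊕1⊕0⊕1⊕0 = 1
s4 (pos 4,5,6,7,12,13,14,15,20,21,22,23,28,29,30,31): 0⊕1⊕1⊕0⊕0⊕1⊕0⊕0⊕0⊕1⊕0⊕1⊕1⊕0⊕1⊕0 = 1
s8 (pos 8,9,10,11,12,13,14,15,24,25,26,27,28,29,30,31): 0⊕0⊕0⊕1⊕0⊕1⊕0⊕0⊕1⊕1⊕1⊕0⊕1⊕0⊕1⊕0 = 1
s16 (pos 16,17,18,19,20,21,22,23,24,25,26,27,28,29,30,31): 1⊕0⊕0⊕1⊕0⊕1⊕0⊕1⊕1⊕1⊕1⊕0⊕1⊕0⊕1⊕0 = 1
Syndrome s16…s1 = 11110 → error at position 30.
Flip position 30: 1100110000101001001010111101010 → 1100110000101001001010111101000

1100110000101001001010111101000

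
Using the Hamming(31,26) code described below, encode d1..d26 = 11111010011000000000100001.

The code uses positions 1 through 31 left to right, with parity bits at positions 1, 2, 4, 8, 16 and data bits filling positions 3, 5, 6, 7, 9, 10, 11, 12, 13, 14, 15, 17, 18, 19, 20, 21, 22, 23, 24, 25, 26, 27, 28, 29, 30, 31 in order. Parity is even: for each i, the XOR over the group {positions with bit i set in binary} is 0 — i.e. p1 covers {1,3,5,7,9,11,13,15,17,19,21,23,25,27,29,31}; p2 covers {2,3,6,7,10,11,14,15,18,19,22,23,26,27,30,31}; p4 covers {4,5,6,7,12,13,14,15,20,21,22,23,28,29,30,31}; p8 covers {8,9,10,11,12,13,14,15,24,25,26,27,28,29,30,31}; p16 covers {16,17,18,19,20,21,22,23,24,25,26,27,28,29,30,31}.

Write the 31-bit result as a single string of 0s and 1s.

Place data at non-parity positions: p1 p2 1 p4 1 1 1 p8 1 0 1 0 0 1 1 p16 0 0 0 0 0 0 0 0 0 1 0 0 0 0 1
p1 (pos 1,3,5,7,9,11,13,15,17,19,21,23,25,27,29,31): XOR of data positions = 1⊕1⊕1⊕1⊕1⊕0⊕1⊕0⊕0⊕0⊕0⊕0⊕0⊕0⊕1 = 1
p2 (pos 2,3,6,7,10,11,14,15,18,19,22,23,26,27,30,31): XOR of data positions = 1⊕1⊕1⊕0⊕1⊕1⊕1⊕0⊕0⊕0⊕0⊕1⊕0⊕0⊕1 = 0
p4 (pos 4,5,6,7,12,13,14,15,20,21,22,23,28,29,30,31): XOR of data positions = 1⊕1⊕1⊕0⊕0⊕1⊕1⊕0⊕0⊕0⊕0⊕0⊕0⊕0⊕1 = 0
p8 (pos 8,9,10,11,12,13,14,15,24,25,26,27,28,29,30,31): XOR of data positions = 1⊕0⊕1⊕0⊕0⊕1⊕1⊕0⊕0⊕1⊕0⊕0⊕0⊕0⊕1 = 0
p16 (pos 16,17,18,19,20,21,22,23,24,25,26,27,28,29,30,31): XOR of data positions = 0⊕0⊕0⊕0⊕0⊕0⊕0⊕0⊕0⊕1⊕0⊕0⊕0⊕0⊕1 = 0
Codeword: 1010111010100110000000000100001

1010111010100110000000000100001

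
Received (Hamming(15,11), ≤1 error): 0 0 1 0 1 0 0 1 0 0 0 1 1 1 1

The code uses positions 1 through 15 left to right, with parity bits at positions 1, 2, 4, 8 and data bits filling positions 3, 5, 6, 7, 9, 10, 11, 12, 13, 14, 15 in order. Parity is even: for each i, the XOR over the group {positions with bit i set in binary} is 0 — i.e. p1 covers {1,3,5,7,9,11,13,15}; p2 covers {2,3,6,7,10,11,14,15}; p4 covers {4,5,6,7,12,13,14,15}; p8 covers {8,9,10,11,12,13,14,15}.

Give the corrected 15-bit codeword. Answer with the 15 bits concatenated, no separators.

s1 (pos 1,3,5,7,9,11,13,15): 0⊕1⊕1⊕0⊕0⊕0⊕1⊕1 = 0
s2 (pos 2,3,6,7,10,11,14,15): 0⊕1⊕0⊕0⊕0⊕0⊕1⊕1 = 1
s4 (pos 4,5,6,7,12,13,14,15): 0⊕1⊕0⊕0⊕1⊕1⊕1⊕1 = 1
s8 (pos 8,9,10,11,12,13,14,15): 1⊕0⊕0⊕0⊕1⊕1⊕1⊕1 = 1
Syndrome s8…s1 = 1110 → error at position 14.
Flip position 14: 001010010001111 → 001010010001101

001010010001101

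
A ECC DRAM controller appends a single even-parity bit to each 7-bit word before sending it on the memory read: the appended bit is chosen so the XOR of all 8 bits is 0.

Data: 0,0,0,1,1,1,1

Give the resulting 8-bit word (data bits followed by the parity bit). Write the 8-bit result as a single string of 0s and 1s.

XOR of the 7 data bits: 0⊕0⊕0⊕1⊕1⊕1⊕1 = 0
Parity bit = 0 (so all 8 bits XOR to 0).

00011110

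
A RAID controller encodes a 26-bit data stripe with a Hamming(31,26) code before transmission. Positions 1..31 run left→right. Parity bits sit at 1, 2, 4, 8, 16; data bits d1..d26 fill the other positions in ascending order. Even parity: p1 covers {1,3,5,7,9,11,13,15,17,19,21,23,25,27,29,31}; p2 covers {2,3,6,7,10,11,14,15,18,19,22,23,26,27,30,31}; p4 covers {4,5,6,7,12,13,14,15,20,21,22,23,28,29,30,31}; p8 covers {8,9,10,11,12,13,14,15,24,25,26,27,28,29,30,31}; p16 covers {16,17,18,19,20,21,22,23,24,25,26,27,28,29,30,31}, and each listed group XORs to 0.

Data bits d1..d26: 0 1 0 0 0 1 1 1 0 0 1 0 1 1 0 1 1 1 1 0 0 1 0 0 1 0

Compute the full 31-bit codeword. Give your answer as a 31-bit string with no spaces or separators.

1101100101110010011011110010010

Place data at non-parity positions: p1 p2 0 p4 1 0 0 p8 0 1 1 1 0 0 1 p16 0 1 1 0 1 1 1 1 0 0 1 0 0 1 0
p1 (pos 1,3,5,7,9,11,13,15,17,19,21,23,25,27,29,31): XOR of data positions = 0⊕1⊕0⊕0⊕1⊕0⊕1⊕0⊕1⊕1⊕1⊕0⊕1⊕0⊕0 = 1
p2 (pos 2,3,6,7,10,11,14,15,18,19,22,23,26,27,30,31): XOR of data positions = 0⊕0⊕0⊕1⊕1⊕0⊕1⊕1⊕1⊕1⊕1⊕0⊕1⊕1⊕0 = 1
p4 (pos 4,5,6,7,12,13,14,15,20,21,22,23,28,29,30,31): XOR of data positions = 1⊕0⊕0⊕1⊕0⊕0⊕1⊕0⊕1⊕1⊕1⊕0⊕0⊕1⊕0 = 1
p8 (pos 8,9,10,11,12,13,14,15,24,25,26,27,28,29,30,31): XOR of data positions = 0⊕1⊕1⊕1⊕0⊕0⊕1⊕1⊕0⊕0⊕1⊕0⊕0⊕1⊕0 = 1
p16 (pos 16,17,18,19,20,21,22,23,24,25,26,27,28,29,30,31): XOR of data positions = 0⊕1⊕1⊕0⊕1⊕1⊕1⊕1⊕0⊕0⊕1⊕0⊕0⊕1⊕0 = 0
Codeword: 1101100101110010011011110010010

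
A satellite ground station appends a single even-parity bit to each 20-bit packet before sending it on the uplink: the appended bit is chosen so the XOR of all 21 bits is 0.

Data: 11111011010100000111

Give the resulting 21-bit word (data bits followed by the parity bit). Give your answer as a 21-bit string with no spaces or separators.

111110110101000001110

XOR of the 20 data bits: 1⊕1⊕1⊕1⊕1⊕0⊕1⊕1⊕0⊕1⊕0⊕1⊕0⊕0⊕0⊕0⊕0⊕1⊕1⊕1 = 0
Parity bit = 0 (so all 21 bits XOR to 0).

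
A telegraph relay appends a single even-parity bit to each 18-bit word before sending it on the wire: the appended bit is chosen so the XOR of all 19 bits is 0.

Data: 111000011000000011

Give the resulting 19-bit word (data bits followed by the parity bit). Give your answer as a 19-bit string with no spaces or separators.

XOR of the 18 data bits: 1⊕1⊕1⊕0⊕0⊕0⊕0⊕1⊕1⊕0⊕0⊕0⊕0⊕0⊕0⊕0⊕1⊕1 = 1
Parity bit = 1 (so all 19 bits XOR to 0).

1110000110000000111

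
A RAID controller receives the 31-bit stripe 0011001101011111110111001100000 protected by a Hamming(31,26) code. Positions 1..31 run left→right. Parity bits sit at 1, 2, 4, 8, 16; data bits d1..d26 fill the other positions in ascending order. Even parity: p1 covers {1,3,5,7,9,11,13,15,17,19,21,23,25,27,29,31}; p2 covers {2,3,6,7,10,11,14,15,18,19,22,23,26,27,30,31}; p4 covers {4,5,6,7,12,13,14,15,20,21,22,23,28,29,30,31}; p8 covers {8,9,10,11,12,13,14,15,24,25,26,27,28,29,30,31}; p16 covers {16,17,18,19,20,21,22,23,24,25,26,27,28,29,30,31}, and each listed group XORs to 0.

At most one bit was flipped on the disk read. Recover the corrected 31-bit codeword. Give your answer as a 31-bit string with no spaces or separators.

s1 (pos 1,3,5,7,9,11,13,15,17,19,21,23,25,27,29,31): 0⊕1⊕0⊕1⊕0⊕0⊕1⊕1⊕1⊕0⊕1⊕0⊕1⊕0⊕0⊕0 = 1
s2 (pos 2,3,6,7,10,11,14,15,18,19,22,23,26,27,30,31): 0⊕1⊕0⊕1⊕1⊕0⊕1⊕1⊕1⊕0⊕1⊕0⊕1⊕0⊕0⊕0 = 0
s4 (pos 4,5,6,7,12,13,14,15,20,21,22,23,28,29,30,31): 1⊕0⊕0⊕1⊕1⊕1⊕1⊕1⊕1⊕1⊕1⊕0⊕0⊕0⊕0⊕0 = 1
s8 (pos 8,9,10,11,12,13,14,15,24,25,26,27,28,29,30,31): 1⊕0⊕1⊕0⊕1⊕1⊕1⊕1⊕0⊕1⊕1⊕0⊕0⊕0⊕0⊕0 = 0
s16 (pos 16,17,18,19,20,21,22,23,24,25,26,27,28,29,30,31): 1⊕1⊕1⊕0⊕1⊕1⊕1⊕0⊕0⊕1⊕1⊕0⊕0⊕0⊕0⊕0 = 0
Syndrome s16…s1 = 00101 → error at position 5.
Flip position 5: 0011001101011111110111001100000 → 0011101101011111110111001100000

0011101101011111110111001100000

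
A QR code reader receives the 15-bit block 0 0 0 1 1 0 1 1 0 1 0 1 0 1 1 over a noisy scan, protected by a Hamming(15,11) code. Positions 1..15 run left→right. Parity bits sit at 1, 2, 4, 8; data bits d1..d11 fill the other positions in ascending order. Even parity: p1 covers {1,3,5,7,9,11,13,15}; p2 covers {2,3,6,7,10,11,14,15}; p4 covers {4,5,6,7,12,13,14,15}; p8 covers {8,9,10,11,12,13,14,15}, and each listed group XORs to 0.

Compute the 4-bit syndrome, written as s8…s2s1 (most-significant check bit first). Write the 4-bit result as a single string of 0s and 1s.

1001

s1 (pos 1,3,5,7,9,11,13,15): 0⊕0⊕1⊕1⊕0⊕0⊕0⊕1 = 1
s2 (pos 2,3,6,7,10,11,14,15): 0⊕0⊕0⊕1⊕1⊕0⊕1⊕1 = 0
s4 (pos 4,5,6,7,12,13,14,15): 1⊕1⊕0⊕1⊕1⊕0⊕1⊕1 = 0
s8 (pos 8,9,10,11,12,13,14,15): 1⊕0⊕1⊕0⊕1⊕0⊕1⊕1 = 1
Syndrome s8…s1 = 1001 → error at position 9.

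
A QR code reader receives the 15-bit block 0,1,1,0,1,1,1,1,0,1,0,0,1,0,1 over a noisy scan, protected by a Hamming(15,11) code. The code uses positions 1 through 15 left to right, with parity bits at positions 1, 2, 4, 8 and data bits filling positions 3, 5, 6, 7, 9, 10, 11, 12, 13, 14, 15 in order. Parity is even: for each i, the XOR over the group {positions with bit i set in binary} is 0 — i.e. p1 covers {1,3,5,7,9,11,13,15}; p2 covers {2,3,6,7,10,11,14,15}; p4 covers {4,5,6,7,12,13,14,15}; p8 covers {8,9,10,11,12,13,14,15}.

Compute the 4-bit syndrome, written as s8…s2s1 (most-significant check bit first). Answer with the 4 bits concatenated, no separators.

0101

s1 (pos 1,3,5,7,9,11,13,15): 0⊕1⊕1⊕1⊕0⊕0⊕1⊕1 = 1
s2 (pos 2,3,6,7,10,11,14,15): 1⊕1⊕1⊕1⊕1⊕0⊕0⊕1 = 0
s4 (pos 4,5,6,7,12,13,14,15): 0⊕1⊕1⊕1⊕0⊕1⊕0⊕1 = 1
s8 (pos 8,9,10,11,12,13,14,15): 1⊕0⊕1⊕0⊕0⊕1⊕0⊕1 = 0
Syndrome s8…s1 = 0101 → error at position 5.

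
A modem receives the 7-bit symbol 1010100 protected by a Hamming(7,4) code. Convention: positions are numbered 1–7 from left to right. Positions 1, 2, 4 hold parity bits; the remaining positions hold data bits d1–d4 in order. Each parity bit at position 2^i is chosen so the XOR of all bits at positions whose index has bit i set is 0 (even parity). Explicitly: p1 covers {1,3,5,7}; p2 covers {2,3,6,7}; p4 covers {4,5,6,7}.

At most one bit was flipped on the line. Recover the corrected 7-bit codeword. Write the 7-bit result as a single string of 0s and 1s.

1010101

s1 (pos 1,3,5,7): 1⊕1⊕1⊕0 = 1
s2 (pos 2,3,6,7): 0⊕1⊕0⊕0 = 1
s4 (pos 4,5,6,7): 0⊕1⊕0⊕0 = 1
Syndrome s4…s1 = 111 → error at position 7.
Flip position 7: 1010100 → 1010101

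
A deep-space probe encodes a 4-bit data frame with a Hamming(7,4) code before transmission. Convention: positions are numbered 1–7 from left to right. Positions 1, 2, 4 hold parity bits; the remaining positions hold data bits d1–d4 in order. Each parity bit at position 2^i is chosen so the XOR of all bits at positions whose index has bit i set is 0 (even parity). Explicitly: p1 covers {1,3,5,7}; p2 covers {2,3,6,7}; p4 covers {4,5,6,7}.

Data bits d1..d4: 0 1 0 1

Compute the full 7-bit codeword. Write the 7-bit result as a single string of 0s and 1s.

Place data at non-parity positions: p1 p2 0 p4 1 0 1
p1 (pos 1,3,5,7): XOR of data positions = 0⊕1⊕1 = 0
p2 (pos 2,3,6,7): XOR of data positions = 0⊕0⊕1 = 1
p4 (pos 4,5,6,7): XOR of data positions = 1⊕0⊕1 = 0
Codeword: 0100101

0100101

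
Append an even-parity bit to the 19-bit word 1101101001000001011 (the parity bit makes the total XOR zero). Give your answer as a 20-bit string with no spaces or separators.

11011010010000010111

XOR of the 19 data bits: 1⊕1⊕0⊕1⊕1⊕0⊕1⊕0⊕0⊕1⊕0⊕0⊕0⊕0⊕0⊕1⊕0⊕1⊕1 = 1
Parity bit = 1 (so all 20 bits XOR to 0).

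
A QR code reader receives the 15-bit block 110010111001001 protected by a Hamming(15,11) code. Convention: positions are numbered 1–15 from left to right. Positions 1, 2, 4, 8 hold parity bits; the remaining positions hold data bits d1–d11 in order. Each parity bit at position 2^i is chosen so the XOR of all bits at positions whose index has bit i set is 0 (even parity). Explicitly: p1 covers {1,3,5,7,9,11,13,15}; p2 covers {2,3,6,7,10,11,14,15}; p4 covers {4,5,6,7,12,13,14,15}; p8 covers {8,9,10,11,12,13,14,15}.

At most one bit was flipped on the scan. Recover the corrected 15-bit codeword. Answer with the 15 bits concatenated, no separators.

s1 (pos 1,3,5,7,9,11,13,15): 1⊕0⊕1⊕1⊕1⊕0⊕0⊕1 = 1
s2 (pos 2,3,6,7,10,11,14,15): 1⊕0⊕0⊕1⊕0⊕0⊕0⊕1 = 1
s4 (pos 4,5,6,7,12,13,14,15): 0⊕1⊕0⊕1⊕1⊕0⊕0⊕1 = 0
s8 (pos 8,9,10,11,12,13,14,15): 1⊕1⊕0⊕0⊕1⊕0⊕0⊕1 = 0
Syndrome s8…s1 = 0011 → error at position 3.
Flip position 3: 110010111001001 → 111010111001001

111010111001001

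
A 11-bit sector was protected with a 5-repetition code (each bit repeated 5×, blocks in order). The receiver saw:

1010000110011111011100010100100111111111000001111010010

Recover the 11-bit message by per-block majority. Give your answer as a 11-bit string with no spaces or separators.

Block 1 (10100): 2 ones → 0
Block 2 (00110): 2 ones → 0
Block 3 (01111): 4 ones → 1
Block 4 (10111): 4 ones → 1
Block 5 (00010): 1 one → 0
Block 6 (10010): 2 ones → 0
Block 7 (01111): 4 ones → 1
Block 8 (11111): 5 ones → 1
Block 9 (00000): 0 ones → 0
Block 10 (11110): 4 ones → 1
Block 11 (10010): 2 ones → 0

00110011010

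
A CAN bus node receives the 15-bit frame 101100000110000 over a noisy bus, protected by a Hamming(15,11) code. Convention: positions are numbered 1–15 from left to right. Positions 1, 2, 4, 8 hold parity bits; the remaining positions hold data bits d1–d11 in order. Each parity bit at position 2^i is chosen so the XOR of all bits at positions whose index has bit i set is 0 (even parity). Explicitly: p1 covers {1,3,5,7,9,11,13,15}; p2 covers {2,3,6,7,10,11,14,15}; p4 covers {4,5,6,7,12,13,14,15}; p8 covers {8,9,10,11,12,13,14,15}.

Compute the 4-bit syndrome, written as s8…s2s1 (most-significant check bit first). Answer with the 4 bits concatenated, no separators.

s1 (pos 1,3,5,7,9,11,13,15): 1⊕1⊕0⊕0⊕0⊕1⊕0⊕0 = 1
s2 (pos 2,3,6,7,10,11,14,15): 0⊕1⊕0⊕0⊕1⊕1⊕0⊕0 = 1
s4 (pos 4,5,6,7,12,13,14,15): 1⊕0⊕0⊕0⊕0⊕0⊕0⊕0 = 1
s8 (pos 8,9,10,11,12,13,14,15): 0⊕0⊕1⊕1⊕0⊕0⊕0⊕0 = 0
Syndrome s8…s1 = 0111 → error at position 7.

0111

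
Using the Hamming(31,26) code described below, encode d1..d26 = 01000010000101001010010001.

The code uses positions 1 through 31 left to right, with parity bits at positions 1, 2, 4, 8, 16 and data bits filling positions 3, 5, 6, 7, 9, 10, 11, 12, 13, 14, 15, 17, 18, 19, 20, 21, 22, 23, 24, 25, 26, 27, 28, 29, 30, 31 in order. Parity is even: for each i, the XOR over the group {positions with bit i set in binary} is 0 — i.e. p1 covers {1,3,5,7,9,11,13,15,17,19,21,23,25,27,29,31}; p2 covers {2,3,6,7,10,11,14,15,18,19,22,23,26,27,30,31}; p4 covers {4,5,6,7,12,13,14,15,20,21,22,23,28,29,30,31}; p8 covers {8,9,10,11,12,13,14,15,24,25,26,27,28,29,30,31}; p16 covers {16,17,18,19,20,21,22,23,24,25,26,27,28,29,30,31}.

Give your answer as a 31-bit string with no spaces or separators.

0101100000100000101001010010001

Place data at non-parity positions: p1 p2 0 p4 1 0 0 p8 0 0 1 0 0 0 0 p16 1 0 1 0 0 1 0 1 0 0 1 0 0 0 1
p1 (pos 1,3,5,7,9,11,13,15,17,19,21,23,25,27,29,31): XOR of data positions = 0⊕1⊕0⊕0⊕1⊕0⊕0⊕1⊕1⊕0⊕0⊕0⊕1⊕0⊕1 = 0
p2 (pos 2,3,6,7,10,11,14,15,18,19,22,23,26,27,30,31): XOR of data positions = 0⊕0⊕0⊕0⊕1⊕0⊕0⊕0⊕1⊕1⊕0⊕0⊕1⊕0⊕1 = 1
p4 (pos 4,5,6,7,12,13,14,15,20,21,22,23,28,29,30,31): XOR of data positions = 1⊕0⊕0⊕0⊕0⊕0⊕0⊕0⊕0⊕1⊕0⊕0⊕0⊕0⊕1 = 1
p8 (pos 8,9,10,11,12,13,14,15,24,25,26,27,28,29,30,31): XOR of data positions = 0⊕0⊕1⊕0⊕0⊕0⊕0⊕1⊕0⊕0⊕1⊕0⊕0⊕0⊕1 = 0
p16 (pos 16,17,18,19,20,21,22,23,24,25,26,27,28,29,30,31): XOR of data positions = 1⊕0⊕1⊕0⊕0⊕1⊕0⊕1⊕0⊕0⊕1⊕0⊕0⊕0⊕1 = 0
Codeword: 0101100000100000101001010010001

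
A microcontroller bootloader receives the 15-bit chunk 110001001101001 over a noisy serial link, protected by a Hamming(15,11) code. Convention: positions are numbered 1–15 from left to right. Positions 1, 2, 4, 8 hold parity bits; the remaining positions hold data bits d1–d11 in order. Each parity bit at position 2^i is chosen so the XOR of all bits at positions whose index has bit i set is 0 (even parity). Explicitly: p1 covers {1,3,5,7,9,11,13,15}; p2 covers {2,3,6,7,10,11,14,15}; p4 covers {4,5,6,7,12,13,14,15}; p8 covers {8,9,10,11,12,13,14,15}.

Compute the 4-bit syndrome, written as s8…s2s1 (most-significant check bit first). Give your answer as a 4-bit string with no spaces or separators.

s1 (pos 1,3,5,7,9,11,13,15): 1⊕0⊕0⊕0⊕1⊕0⊕0⊕1 = 1
s2 (pos 2,3,6,7,10,11,14,15): 1⊕0⊕1⊕0⊕1⊕0⊕0⊕1 = 0
s4 (pos 4,5,6,7,12,13,14,15): 0⊕0⊕1⊕0⊕1⊕0⊕0⊕1 = 1
s8 (pos 8,9,10,11,12,13,14,15): 0⊕1⊕1⊕0⊕1⊕0⊕0⊕1 = 0
Syndrome s8…s1 = 0101 → error at position 5.

0101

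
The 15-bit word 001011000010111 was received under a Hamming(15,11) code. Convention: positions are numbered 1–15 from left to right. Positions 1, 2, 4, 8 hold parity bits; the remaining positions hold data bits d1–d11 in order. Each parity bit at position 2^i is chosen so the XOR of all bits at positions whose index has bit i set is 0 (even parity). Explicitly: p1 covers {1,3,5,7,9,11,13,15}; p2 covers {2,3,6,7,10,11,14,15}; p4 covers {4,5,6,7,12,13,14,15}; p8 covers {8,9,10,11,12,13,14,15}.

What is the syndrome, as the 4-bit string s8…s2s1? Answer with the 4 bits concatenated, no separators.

s1 (pos 1,3,5,7,9,11,13,15): 0⊕1⊕1⊕0⊕0⊕1⊕1⊕1 = 1
s2 (pos 2,3,6,7,10,11,14,15): 0⊕1⊕1⊕0⊕0⊕1⊕1⊕1 = 1
s4 (pos 4,5,6,7,12,13,14,15): 0⊕1⊕1⊕0⊕0⊕1⊕1⊕1 = 1
s8 (pos 8,9,10,11,12,13,14,15): 0⊕0⊕0⊕1⊕0⊕1⊕1⊕1 = 0
Syndrome s8…s1 = 0111 → error at position 7.

0111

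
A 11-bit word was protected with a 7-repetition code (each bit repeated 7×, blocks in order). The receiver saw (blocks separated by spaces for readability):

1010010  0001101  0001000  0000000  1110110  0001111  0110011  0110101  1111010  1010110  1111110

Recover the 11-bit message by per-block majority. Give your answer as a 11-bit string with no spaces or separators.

00001111111

Block 1 (1010010): 3 ones → 0
Block 2 (0001101): 3 ones → 0
Block 3 (0001000): 1 one → 0
Block 4 (0000000): 0 ones → 0
Block 5 (1110110): 5 ones → 1
Block 6 (0001111): 4 ones → 1
Block 7 (0110011): 4 ones → 1
Block 8 (0110101): 4 ones → 1
Block 9 (1111010): 5 ones → 1
Block 10 (1010110): 4 ones → 1
Block 11 (1111110): 6 ones → 1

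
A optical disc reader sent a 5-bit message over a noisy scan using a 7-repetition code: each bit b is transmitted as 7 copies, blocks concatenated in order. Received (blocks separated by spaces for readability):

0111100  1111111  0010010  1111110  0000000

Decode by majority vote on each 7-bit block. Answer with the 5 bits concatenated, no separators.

11010

Block 1 (0111100): 4 ones → 1
Block 2 (1111111): 7 ones → 1
Block 3 (0010010): 2 ones → 0
Block 4 (1111110): 6 ones → 1
Block 5 (0000000): 0 ones → 0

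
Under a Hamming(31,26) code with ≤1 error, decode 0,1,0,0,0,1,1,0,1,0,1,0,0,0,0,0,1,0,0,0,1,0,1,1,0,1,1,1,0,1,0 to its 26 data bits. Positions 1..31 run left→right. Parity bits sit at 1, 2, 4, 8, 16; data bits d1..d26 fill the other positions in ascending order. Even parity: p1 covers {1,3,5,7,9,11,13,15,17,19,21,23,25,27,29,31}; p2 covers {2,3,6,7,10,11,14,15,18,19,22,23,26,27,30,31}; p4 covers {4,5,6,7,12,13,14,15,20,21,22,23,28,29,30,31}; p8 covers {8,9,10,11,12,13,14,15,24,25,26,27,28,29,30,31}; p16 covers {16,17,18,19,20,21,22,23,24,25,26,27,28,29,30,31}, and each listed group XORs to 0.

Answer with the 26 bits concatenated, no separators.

00110010000100010110111010

s1 (pos 1,3,5,7,9,11,13,15,17,19,21,23,25,27,29,31): 0⊕0⊕0⊕1⊕1⊕1⊕0⊕0⊕1⊕0⊕1⊕1⊕0⊕1⊕0⊕0 = 1
s2 (pos 2,3,6,7,10,11,14,15,18,19,22,23,26,27,30,31): 1⊕0⊕1⊕1⊕0⊕1⊕0⊕0⊕0⊕0⊕0⊕1⊕1⊕1⊕1⊕0 = 0
s4 (pos 4,5,6,7,12,13,14,15,20,21,22,23,28,29,30,31): 0⊕0⊕1⊕1⊕0⊕0⊕0⊕0⊕0⊕1⊕0⊕1⊕1⊕0⊕1⊕0 = 0
s8 (pos 8,9,10,11,12,13,14,15,24,25,26,27,28,29,30,31): 0⊕1⊕0⊕1⊕0⊕0⊕0⊕0⊕1⊕0⊕1⊕1⊕1⊕0⊕1⊕0 = 1
s16 (pos 16,17,18,19,20,21,22,23,24,25,26,27,28,29,30,31): 0⊕1⊕0⊕0⊕0⊕1⊕0⊕1⊕1⊕0⊕1⊕1⊕1⊕0⊕1⊕0 = 0
Syndrome s16…s1 = 01001 → error at position 9.
Flip position 9: 0100011010100000100010110111010 → 0100011000100000100010110111010
Read data bits from positions 3,5,6,7,9,10,11,12,13,14,15,17,18,19,20,21,22,23,24,25,26,27,28,29,30,31: 00110010000100010110111010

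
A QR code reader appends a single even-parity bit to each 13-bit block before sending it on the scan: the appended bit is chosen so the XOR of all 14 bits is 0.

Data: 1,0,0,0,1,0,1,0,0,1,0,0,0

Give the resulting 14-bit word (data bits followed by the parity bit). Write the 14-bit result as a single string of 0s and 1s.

10001010010000

XOR of the 13 data bits: 1⊕0⊕0⊕0⊕1⊕0⊕1⊕0⊕0⊕1⊕0⊕0⊕0 = 0
Parity bit = 0 (so all 14 bits XOR to 0).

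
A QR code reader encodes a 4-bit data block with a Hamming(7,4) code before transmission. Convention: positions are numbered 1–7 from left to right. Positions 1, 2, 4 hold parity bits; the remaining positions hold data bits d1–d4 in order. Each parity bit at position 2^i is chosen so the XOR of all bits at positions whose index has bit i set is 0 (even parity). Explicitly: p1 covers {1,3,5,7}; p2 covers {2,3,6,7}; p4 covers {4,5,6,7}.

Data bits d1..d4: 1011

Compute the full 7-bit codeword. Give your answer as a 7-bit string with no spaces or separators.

Place data at non-parity positions: p1 p2 1 p4 0 1 1
p1 (pos 1,3,5,7): XOR of data positions = 1⊕0⊕1 = 0
p2 (pos 2,3,6,7): XOR of data positions = 1⊕1⊕1 = 1
p4 (pos 4,5,6,7): XOR of data positions = 0⊕1⊕1 = 0
Codeword: 0110011

0110011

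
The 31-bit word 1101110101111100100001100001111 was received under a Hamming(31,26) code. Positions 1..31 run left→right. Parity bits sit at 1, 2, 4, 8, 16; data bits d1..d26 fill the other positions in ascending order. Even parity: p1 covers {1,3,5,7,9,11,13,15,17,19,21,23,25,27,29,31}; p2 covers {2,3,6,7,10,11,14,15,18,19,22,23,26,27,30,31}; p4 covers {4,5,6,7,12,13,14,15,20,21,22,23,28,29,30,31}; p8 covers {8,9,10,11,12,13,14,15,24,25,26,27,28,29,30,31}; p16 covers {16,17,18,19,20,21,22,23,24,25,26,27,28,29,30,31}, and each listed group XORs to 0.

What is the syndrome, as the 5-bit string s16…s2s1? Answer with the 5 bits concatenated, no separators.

10010

s1 (pos 1,3,5,7,9,11,13,15,17,19,21,23,25,27,29,31): 1⊕0⊕1⊕0⊕0⊕1⊕1⊕0⊕1⊕0⊕0⊕1⊕0⊕0⊕1⊕1 = 0
s2 (pos 2,3,6,7,10,11,14,15,18,19,22,23,26,27,30,31): 1⊕0⊕1⊕0⊕1⊕1⊕1⊕0⊕0⊕0⊕1⊕1⊕0⊕0⊕1⊕1 = 1
s4 (pos 4,5,6,7,12,13,14,15,20,21,22,23,28,29,30,31): 1⊕1⊕1⊕0⊕1⊕1⊕1⊕0⊕0⊕0⊕1⊕1⊕1⊕1⊕1⊕1 = 0
s8 (pos 8,9,10,11,12,13,14,15,24,25,26,27,28,29,30,31): 1⊕0⊕1⊕1⊕1⊕1⊕1⊕0⊕0⊕0⊕0⊕0⊕1⊕1⊕1⊕1 = 0
s16 (pos 16,17,18,19,20,21,22,23,24,25,26,27,28,29,30,31): 0⊕1⊕0⊕0⊕0⊕0⊕1⊕1⊕0⊕0⊕0⊕0⊕1⊕1⊕1⊕1 = 1
Syndrome s16…s1 = 10010 → error at position 18.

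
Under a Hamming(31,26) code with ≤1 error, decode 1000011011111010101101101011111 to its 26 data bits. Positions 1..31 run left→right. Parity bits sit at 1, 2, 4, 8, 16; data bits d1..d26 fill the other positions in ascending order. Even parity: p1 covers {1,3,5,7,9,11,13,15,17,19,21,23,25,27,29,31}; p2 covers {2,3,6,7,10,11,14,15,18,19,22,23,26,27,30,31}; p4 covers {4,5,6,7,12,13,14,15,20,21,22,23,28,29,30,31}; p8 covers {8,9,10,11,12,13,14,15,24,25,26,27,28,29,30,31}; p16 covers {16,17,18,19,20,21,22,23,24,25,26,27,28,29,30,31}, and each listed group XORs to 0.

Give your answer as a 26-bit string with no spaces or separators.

00111111101100101101011111

s1 (pos 1,3,5,7,9,11,13,15,17,19,21,23,25,27,29,31): 1⊕0⊕0⊕1⊕1⊕1⊕1⊕1⊕1⊕1⊕0⊕1⊕1⊕1⊕1⊕1 = 1
s2 (pos 2,3,6,7,10,11,14,15,18,19,22,23,26,27,30,31): 0⊕0⊕1⊕1⊕1⊕1⊕0⊕1⊕0⊕1⊕1⊕1⊕0⊕1⊕1⊕1 = 1
s4 (pos 4,5,6,7,12,13,14,15,20,21,22,23,28,29,30,31): 0⊕0⊕1⊕1⊕1⊕1⊕0⊕1⊕1⊕0⊕1⊕1⊕1⊕1⊕1⊕1 = 0
s8 (pos 8,9,10,11,12,13,14,15,24,25,26,27,28,29,30,31): 0⊕1⊕1⊕1⊕1⊕1⊕0⊕1⊕0⊕1⊕0⊕1⊕1⊕1⊕1⊕1 = 0
s16 (pos 16,17,18,19,20,21,22,23,24,25,26,27,28,29,30,31): 0⊕1⊕0⊕1⊕1⊕0⊕1⊕1⊕0⊕1⊕0⊕1⊕1⊕1⊕1⊕1 = 1
Syndrome s16…s1 = 10011 → error at position 19.
Flip position 19: 1000011011111010101101101011111 → 1000011011111010100101101011111
Read data bits from positions 3,5,6,7,9,10,11,12,13,14,15,17,18,19,20,21,22,23,24,25,26,27,28,29,30,31: 00111111101100101101011111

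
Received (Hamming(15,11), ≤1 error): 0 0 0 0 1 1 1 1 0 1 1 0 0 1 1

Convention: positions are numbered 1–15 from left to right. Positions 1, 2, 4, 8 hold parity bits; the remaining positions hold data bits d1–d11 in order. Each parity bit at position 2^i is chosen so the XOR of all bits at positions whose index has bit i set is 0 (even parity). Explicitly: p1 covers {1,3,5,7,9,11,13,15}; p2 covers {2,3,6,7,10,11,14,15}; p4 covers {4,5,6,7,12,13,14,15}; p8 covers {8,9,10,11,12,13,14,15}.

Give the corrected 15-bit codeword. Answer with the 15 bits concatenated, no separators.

s1 (pos 1,3,5,7,9,11,13,15): 0⊕0⊕1⊕1⊕0⊕1⊕0⊕1 = 0
s2 (pos 2,3,6,7,10,11,14,15): 0⊕0⊕1⊕1⊕1⊕1⊕1⊕1 = 0
s4 (pos 4,5,6,7,12,13,14,15): 0⊕1⊕1⊕1⊕0⊕0⊕1⊕1 = 1
s8 (pos 8,9,10,11,12,13,14,15): 1⊕0⊕1⊕1⊕0⊕0⊕1⊕1 = 1
Syndrome s8…s1 = 1100 → error at position 12.
Flip position 12: 000011110110011 → 000011110111011

000011110111011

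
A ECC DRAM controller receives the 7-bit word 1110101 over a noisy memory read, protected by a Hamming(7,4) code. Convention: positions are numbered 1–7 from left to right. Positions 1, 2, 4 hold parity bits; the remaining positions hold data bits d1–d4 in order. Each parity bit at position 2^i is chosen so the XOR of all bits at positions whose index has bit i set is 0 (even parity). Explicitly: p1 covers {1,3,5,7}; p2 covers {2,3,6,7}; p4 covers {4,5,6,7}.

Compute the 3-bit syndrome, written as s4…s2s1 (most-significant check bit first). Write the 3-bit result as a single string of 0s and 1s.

s1 (pos 1,3,5,7): 1⊕1⊕1⊕1 = 0
s2 (pos 2,3,6,7): 1⊕1⊕0⊕1 = 1
s4 (pos 4,5,6,7): 0⊕1⊕0⊕1 = 0
Syndrome s4…s1 = 010 → error at position 2.

010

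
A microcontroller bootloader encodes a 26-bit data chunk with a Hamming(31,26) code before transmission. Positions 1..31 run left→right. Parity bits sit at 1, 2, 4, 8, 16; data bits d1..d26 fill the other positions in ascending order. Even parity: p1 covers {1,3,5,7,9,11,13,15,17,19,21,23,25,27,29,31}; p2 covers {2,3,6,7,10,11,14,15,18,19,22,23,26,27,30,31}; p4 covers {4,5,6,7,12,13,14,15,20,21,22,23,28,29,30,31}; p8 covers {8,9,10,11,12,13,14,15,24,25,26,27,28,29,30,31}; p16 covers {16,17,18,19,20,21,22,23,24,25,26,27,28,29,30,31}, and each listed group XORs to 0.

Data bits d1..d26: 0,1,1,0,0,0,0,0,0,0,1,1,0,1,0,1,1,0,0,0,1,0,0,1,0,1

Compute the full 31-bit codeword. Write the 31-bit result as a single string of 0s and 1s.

Place data at non-parity positions: p1 p2 0 p4 1 1 0 p8 0 0 0 0 0 0 1 p16 1 0 1 0 1 1 0 0 0 1 0 0 1 0 1
p1 (pos 1,3,5,7,9,11,13,15,17,19,21,23,25,27,29,31): XOR of data positions = 0⊕1⊕0⊕0⊕0⊕0⊕1⊕1⊕1⊕1⊕0⊕0⊕0⊕1⊕1 = 1
p2 (pos 2,3,6,7,10,11,14,15,18,19,22,23,26,27,30,31): XOR of data positions = 0⊕1⊕0⊕0⊕0⊕0⊕1⊕0⊕1⊕1⊕0⊕1⊕0⊕0⊕1 = 0
p4 (pos 4,5,6,7,12,13,14,15,20,21,22,23,28,29,30,31): XOR of data positions = 1⊕1⊕0⊕0⊕0⊕0⊕1⊕0⊕1⊕1⊕0⊕0⊕1⊕0⊕1 = 1
p8 (pos 8,9,10,11,12,13,14,15,24,25,26,27,28,29,30,31): XOR of data positions = 0⊕0⊕0⊕0⊕0⊕0⊕1⊕0⊕0⊕1⊕0⊕0⊕1⊕0⊕1 = 0
p16 (pos 16,17,18,19,20,21,22,23,24,25,26,27,28,29,30,31): XOR of data positions = 1⊕0⊕1⊕0⊕1⊕1⊕0⊕0⊕0⊕1⊕0⊕0⊕1⊕0⊕1 = 1
Codeword: 1001110000000011101011000100101

1001110000000011101011000100101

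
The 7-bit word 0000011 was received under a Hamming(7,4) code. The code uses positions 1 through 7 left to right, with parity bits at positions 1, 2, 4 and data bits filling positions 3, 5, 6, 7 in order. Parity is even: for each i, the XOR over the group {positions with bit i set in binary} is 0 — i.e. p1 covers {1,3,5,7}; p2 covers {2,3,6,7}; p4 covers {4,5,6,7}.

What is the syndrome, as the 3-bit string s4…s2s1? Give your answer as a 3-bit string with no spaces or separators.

001

s1 (pos 1,3,5,7): 0⊕0⊕0⊕1 = 1
s2 (pos 2,3,6,7): 0⊕0⊕1⊕1 = 0
s4 (pos 4,5,6,7): 0⊕0⊕1⊕1 = 0
Syndrome s4…s1 = 001 → error at position 1.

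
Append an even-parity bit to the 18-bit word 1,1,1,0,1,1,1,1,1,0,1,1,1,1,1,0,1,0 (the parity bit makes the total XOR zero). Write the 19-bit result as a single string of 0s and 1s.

1110111110111110100

XOR of the 18 data bits: 1⊕1⊕1⊕0⊕1⊕1⊕1⊕1⊕1⊕0⊕1⊕1⊕1⊕1⊕1⊕0⊕1⊕0 = 0
Parity bit = 0 (so all 19 bits XOR to 0).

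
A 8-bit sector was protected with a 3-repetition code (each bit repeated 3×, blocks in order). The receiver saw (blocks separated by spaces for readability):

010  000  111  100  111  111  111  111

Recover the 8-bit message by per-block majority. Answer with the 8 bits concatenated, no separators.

00101111

Block 1 (010): 1 one → 0
Block 2 (000): 0 ones → 0
Block 3 (111): 3 ones → 1
Block 4 (100): 1 one → 0
Block 5 (111): 3 ones → 1
Block 6 (111): 3 ones → 1
Block 7 (111): 3 ones → 1
Block 8 (111): 3 ones → 1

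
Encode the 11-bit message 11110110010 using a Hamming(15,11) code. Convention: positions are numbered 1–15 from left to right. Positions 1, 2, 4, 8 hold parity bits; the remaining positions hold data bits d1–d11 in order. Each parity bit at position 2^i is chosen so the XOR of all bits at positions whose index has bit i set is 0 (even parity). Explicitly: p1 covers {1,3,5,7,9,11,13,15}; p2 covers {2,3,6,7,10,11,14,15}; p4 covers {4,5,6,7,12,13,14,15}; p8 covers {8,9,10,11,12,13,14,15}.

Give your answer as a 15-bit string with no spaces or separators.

001011110110010

Place data at non-parity positions: p1 p2 1 p4 1 1 1 p8 0 1 1 0 0 1 0
p1 (pos 1,3,5,7,9,11,13,15): XOR of data positions = 1⊕1⊕1⊕0⊕1⊕0⊕0 = 0
p2 (pos 2,3,6,7,10,11,14,15): XOR of data positions = 1⊕1⊕1⊕1⊕1⊕1⊕0 = 0
p4 (pos 4,5,6,7,12,13,14,15): XOR of data positions = 1⊕1⊕1⊕0⊕0⊕1⊕0 = 0
p8 (pos 8,9,10,11,12,13,14,15): XOR of data positions = 0⊕1⊕1⊕0⊕0⊕1⊕0 = 1
Codeword: 001011110110010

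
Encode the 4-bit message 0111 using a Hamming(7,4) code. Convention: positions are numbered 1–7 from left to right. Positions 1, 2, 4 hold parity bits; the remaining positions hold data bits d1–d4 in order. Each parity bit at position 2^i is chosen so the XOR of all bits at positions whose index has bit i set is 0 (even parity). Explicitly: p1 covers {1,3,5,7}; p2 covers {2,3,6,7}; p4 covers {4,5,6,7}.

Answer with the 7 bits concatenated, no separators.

0001111

Place data at non-parity positions: p1 p2 0 p4 1 1 1
p1 (pos 1,3,5,7): XOR of data positions = 0⊕1⊕1 = 0
p2 (pos 2,3,6,7): XOR of data positions = 0⊕1⊕1 = 0
p4 (pos 4,5,6,7): XOR of data positions = 1⊕1⊕1 = 1
Codeword: 0001111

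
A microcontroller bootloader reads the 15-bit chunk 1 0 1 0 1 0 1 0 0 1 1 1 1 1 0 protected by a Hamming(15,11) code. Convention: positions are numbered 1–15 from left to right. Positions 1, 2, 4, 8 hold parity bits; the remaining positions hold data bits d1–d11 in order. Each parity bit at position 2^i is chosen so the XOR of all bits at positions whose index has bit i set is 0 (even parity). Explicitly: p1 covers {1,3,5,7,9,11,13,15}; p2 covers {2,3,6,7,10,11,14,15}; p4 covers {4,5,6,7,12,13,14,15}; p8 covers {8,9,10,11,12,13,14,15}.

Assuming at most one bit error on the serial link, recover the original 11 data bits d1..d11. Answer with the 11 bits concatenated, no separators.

s1 (pos 1,3,5,7,9,11,13,15): 1⊕1⊕1⊕1⊕0⊕1⊕1⊕0 = 0
s2 (pos 2,3,6,7,10,11,14,15): 0⊕1⊕0⊕1⊕1⊕1⊕1⊕0 = 1
s4 (pos 4,5,6,7,12,13,14,15): 0⊕1⊕0⊕1⊕1⊕1⊕1⊕0 = 1
s8 (pos 8,9,10,11,12,13,14,15): 0⊕0⊕1⊕1⊕1⊕1⊕1⊕0 = 1
Syndrome s8…s1 = 1110 → error at position 14.
Flip position 14: 101010100111110 → 101010100111100
Read data bits from positions 3,5,6,7,9,10,11,12,13,14,15: 11010111100

11010111100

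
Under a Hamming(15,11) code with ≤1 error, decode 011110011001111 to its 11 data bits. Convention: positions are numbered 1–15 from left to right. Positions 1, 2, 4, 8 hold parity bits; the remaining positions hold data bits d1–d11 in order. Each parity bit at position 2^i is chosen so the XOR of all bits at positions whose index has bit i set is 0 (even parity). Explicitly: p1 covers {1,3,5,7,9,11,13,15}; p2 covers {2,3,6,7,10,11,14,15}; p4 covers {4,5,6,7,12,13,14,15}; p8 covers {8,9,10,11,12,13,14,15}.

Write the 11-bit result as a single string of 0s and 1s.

s1 (pos 1,3,5,7,9,11,13,15): 0⊕1⊕1⊕0⊕1⊕0⊕1⊕1 = 1
s2 (pos 2,3,6,7,10,11,14,15): 1⊕1⊕0⊕0⊕0⊕0⊕1⊕1 = 0
s4 (pos 4,5,6,7,12,13,14,15): 1⊕1⊕0⊕0⊕1⊕1⊕1⊕1 = 0
s8 (pos 8,9,10,11,12,13,14,15): 1⊕1⊕0⊕0⊕1⊕1⊕1⊕1 = 0
Syndrome s8…s1 = 0001 → error at position 1.
Flip position 1: 011110011001111 → 111110011001111
Read data bits from positions 3,5,6,7,9,10,11,12,13,14,15: 11001001111

11001001111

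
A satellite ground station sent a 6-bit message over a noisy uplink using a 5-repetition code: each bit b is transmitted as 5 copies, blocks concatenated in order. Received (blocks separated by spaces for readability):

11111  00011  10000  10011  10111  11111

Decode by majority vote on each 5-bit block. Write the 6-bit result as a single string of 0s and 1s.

Block 1 (11111): 5 ones → 1
Block 2 (00011): 2 ones → 0
Block 3 (10000): 1 one → 0
Block 4 (10011): 3 ones → 1
Block 5 (10111): 4 ones → 1
Block 6 (11111): 5 ones → 1

100111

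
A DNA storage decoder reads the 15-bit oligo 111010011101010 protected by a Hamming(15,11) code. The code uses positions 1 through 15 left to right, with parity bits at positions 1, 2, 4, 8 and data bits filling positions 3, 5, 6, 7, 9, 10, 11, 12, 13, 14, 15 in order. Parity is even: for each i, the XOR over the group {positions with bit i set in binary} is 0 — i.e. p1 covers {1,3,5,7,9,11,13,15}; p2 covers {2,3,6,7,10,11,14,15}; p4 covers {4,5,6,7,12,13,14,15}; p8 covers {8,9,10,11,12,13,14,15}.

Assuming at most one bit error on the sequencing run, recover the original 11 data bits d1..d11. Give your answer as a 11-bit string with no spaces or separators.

s1 (pos 1,3,5,7,9,11,13,15): 1⊕1⊕1⊕0⊕1⊕0⊕0⊕0 = 0
s2 (pos 2,3,6,7,10,11,14,15): 1⊕1⊕0⊕0⊕1⊕0⊕1⊕0 = 0
s4 (pos 4,5,6,7,12,13,14,15): 0⊕1⊕0⊕0⊕1⊕0⊕1⊕0 = 1
s8 (pos 8,9,10,11,12,13,14,15): 1⊕1⊕1⊕0⊕1⊕0⊕1⊕0 = 1
Syndrome s8…s1 = 1100 → error at position 12.
Flip position 12: 111010011101010 → 111010011100010
Read data bits from positions 3,5,6,7,9,10,11,12,13,14,15: 11001100010

11001100010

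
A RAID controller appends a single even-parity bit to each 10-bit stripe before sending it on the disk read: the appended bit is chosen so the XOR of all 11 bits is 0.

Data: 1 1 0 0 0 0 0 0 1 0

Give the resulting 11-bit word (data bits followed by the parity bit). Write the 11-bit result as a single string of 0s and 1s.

11000000101

XOR of the 10 data bits: 1⊕1⊕0⊕0⊕0⊕0⊕0⊕0⊕1⊕0 = 1
Parity bit = 1 (so all 11 bits XOR to 0).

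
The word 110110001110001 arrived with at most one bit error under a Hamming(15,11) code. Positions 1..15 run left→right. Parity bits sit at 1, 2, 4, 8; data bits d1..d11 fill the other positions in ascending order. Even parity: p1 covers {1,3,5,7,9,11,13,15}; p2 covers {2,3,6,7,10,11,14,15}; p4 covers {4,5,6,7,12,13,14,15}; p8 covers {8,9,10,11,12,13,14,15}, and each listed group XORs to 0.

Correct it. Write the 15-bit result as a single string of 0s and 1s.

110100001110001

s1 (pos 1,3,5,7,9,11,13,15): 1⊕0⊕1⊕0⊕1⊕1⊕0⊕1 = 1
s2 (pos 2,3,6,7,10,11,14,15): 1⊕0⊕0⊕0⊕1⊕1⊕0⊕1 = 0
s4 (pos 4,5,6,7,12,13,14,15): 1⊕1⊕0⊕0⊕0⊕0⊕0⊕1 = 1
s8 (pos 8,9,10,11,12,13,14,15): 0⊕1⊕1⊕1⊕0⊕0⊕0⊕1 = 0
Syndrome s8…s1 = 0101 → error at position 5.
Flip position 5: 110110001110001 → 110100001110001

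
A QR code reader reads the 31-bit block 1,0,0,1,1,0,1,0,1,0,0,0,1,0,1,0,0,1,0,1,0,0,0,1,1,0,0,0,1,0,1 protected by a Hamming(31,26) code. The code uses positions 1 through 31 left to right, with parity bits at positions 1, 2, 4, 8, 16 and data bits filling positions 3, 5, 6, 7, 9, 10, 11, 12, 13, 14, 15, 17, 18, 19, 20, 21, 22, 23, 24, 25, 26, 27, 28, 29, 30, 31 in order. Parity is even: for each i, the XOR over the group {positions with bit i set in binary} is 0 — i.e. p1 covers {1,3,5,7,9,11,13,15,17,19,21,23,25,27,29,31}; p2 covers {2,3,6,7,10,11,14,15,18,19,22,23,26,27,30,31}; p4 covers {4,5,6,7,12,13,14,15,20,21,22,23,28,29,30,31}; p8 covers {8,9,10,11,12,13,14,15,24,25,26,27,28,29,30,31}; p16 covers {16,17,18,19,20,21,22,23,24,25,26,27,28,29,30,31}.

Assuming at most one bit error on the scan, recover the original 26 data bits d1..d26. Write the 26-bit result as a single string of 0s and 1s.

01010000101010100011000101

s1 (pos 1,3,5,7,9,11,13,15,17,19,21,23,25,27,29,31): 1⊕0⊕1⊕1⊕1⊕0⊕1⊕1⊕0⊕0⊕0⊕0⊕1⊕0⊕1⊕1 = 1
s2 (pos 2,3,6,7,10,11,14,15,18,19,22,23,26,27,30,31): 0⊕0⊕0⊕1⊕0⊕0⊕0⊕1⊕1⊕0⊕0⊕0⊕0⊕0⊕0⊕1 = 0
s4 (pos 4,5,6,7,12,13,14,15,20,21,22,23,28,29,30,31): 1⊕1⊕0⊕1⊕0⊕1⊕0⊕1⊕1⊕0⊕0⊕0⊕0⊕1⊕0⊕1 = 0
s8 (pos 8,9,10,11,12,13,14,15,24,25,26,27,28,29,30,31): 0⊕1⊕0⊕0⊕0⊕1⊕0⊕1⊕1⊕1⊕0⊕0⊕0⊕1⊕0⊕1 = 1
s16 (pos 16,17,18,19,20,21,22,23,24,25,26,27,28,29,30,31): 0⊕0⊕1⊕0⊕1⊕0⊕0⊕0⊕1⊕1⊕0⊕0⊕0⊕1⊕0⊕1 = 0
Syndrome s16…s1 = 01001 → error at position 9.
Flip position 9: 1001101010001010010100011000101 → 1001101000001010010100011000101
Read data bits from positions 3,5,6,7,9,10,11,12,13,14,15,17,18,19,20,21,22,23,24,25,26,27,28,29,30,31: 01010000101010100011000101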